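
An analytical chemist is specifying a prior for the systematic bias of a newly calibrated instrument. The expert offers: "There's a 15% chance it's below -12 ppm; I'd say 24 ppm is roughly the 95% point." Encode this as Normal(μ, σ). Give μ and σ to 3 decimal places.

μ = 1.916, σ = 13.426

The p-quantile of Normal(μ,σ) is μ + z_p·σ, with z_{0.15} = -1.036 and z_{0.95} = 1.645.
Eliminate σ: μ = (z₂·x₁ − z₁·x₂)/(z₂ − z₁) = (1.645·-12 − (-1.036)·24)/2.681 = 1.916.
Then σ = (x₂ − x₁)/(z₂ − z₁) = (24 − -12)/2.681 = 13.426.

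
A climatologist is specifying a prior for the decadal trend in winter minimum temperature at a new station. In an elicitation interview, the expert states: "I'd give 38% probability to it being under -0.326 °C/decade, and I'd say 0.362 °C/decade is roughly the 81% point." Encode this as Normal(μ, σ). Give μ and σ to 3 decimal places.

μ = -0.148, σ = 0.581

The p-quantile of Normal(μ,σ) is μ + z_p·σ, with z_{0.38} = -0.3055 and z_{0.81} = 0.8779.
Eliminate σ: μ = (z₂·x₁ − z₁·x₂)/(z₂ − z₁) = (0.8779·-0.326 − (-0.3055)·0.362)/1.183 = -0.148.
Then σ = (x₂ − x₁)/(z₂ − z₁) = (0.362 − -0.326)/1.183 = 0.581.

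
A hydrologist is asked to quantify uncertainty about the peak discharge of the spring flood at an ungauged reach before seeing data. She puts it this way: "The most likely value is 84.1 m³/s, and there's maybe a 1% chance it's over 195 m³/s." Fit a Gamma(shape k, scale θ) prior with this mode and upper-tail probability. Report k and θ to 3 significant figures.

Gamma(k,θ) with k>1 has mode (k−1)θ, so θ = 84.1/(k−1).
Need P(X < 195) = 0.99 with θ tied to k this way. Start at k = 2, θ = 84.1: P(X<195) ≈ 0.673.
Too low — raise k to concentrate. Iterating converges to k ≈ 7.74.
Then θ = 84.1/(7.74−1) ≈ 12.5.

k ≈ 7.74, θ ≈ 12.5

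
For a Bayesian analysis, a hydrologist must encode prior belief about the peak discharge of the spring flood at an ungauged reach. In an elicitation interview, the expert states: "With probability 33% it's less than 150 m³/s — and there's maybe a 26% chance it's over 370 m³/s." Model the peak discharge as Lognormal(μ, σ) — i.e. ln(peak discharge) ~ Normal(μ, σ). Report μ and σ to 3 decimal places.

If T ~ Lognormal(μ,σ) then ln T ~ Normal(μ,σ), so the p-quantile of ln T is μ + z_p·σ.
ln(150) = 5.011 and ln(370) = 5.914; z_{0.33} = -0.4399, z_{0.74} = 0.6433.
σ = (5.914 − 5.011)/(0.6433 − (-0.4399)) = 0.833.
μ = 5.011 − (-0.4399)·0.833 = 5.377.

μ ≈ 5.377, σ ≈ 0.833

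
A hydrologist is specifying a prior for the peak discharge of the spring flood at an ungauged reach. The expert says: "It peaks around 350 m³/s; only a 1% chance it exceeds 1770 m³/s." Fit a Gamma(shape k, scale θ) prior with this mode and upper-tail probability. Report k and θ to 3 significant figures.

k ≈ 2.49, θ ≈ 235

Gamma(k,θ) with k>1 has mode (k−1)θ, so θ = 350/(k−1).
Need P(X < 1770) = 0.99 with θ tied to k this way. Start at k = 2, θ = 350: P(X<1770) ≈ 0.961.
Too low — raise k to concentrate. Iterating converges to k ≈ 2.49.
Then θ = 350/(2.49−1) ≈ 235.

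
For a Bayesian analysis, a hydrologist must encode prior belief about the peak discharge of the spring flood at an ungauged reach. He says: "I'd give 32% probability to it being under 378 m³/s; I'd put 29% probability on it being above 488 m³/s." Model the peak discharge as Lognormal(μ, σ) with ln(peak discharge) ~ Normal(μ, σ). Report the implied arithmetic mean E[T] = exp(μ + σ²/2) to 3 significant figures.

If T ~ Lognormal(μ,σ) then ln T ~ Normal(μ,σ), so the p-quantile of ln T is μ + z_p·σ.
ln(378) = 5.935 and ln(488) = 6.19; z_{0.32} = -0.4677, z_{0.71} = 0.5534.
σ = (6.19 − 5.935)/(0.5534 − (-0.4677)) = 0.250.
μ = 5.935 − (-0.4677)·0.250 = 6.052.
E[T] = exp(μ + σ²/2) = exp(6.052 + 0.0313) = 438 m³/s.

E[T] ≈ 438 m³/s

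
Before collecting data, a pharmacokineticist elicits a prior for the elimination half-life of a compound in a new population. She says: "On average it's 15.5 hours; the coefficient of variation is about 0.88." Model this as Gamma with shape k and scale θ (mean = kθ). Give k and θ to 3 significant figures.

For Gamma(k, scale θ): mean = kθ, variance = kθ², so CV = 1/√k.
CV = 0.88, hence k = 1/CV² = 1.29.
Then θ = mean/k = 15.5/1.29 = 12.

k ≈ 1.29, θ ≈ 12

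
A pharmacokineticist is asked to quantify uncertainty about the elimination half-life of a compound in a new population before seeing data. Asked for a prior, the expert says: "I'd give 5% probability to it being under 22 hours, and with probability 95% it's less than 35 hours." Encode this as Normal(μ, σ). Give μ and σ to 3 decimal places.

μ = 28.500, σ = 3.952

The p-quantile of Normal(μ,σ) is μ + z_p·σ, with z_{0.05} = -1.645 and z_{0.95} = 1.645.
Eliminate σ: μ = (z₂·x₁ − z₁·x₂)/(z₂ − z₁) = (1.645·22 − (-1.645)·35)/3.29 = 28.500.
Then σ = (x₂ − x₁)/(z₂ − z₁) = (35 − 22)/3.29 = 3.952.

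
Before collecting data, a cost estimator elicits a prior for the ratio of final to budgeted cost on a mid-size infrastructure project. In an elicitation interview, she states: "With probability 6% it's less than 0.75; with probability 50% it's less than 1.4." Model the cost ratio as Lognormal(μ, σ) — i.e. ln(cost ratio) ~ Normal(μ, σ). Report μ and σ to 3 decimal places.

If T ~ Lognormal(μ,σ) then ln T ~ Normal(μ,σ), so the p-quantile of ln T is μ + z_p·σ.
ln(0.75) = -0.2877 and ln(1.4) = 0.3365; z_{0.06} = -1.555, z_{0.5} = 0.
σ = (0.3365 − -0.2877)/(0 − (-1.555)) = 0.401.
μ = -0.2877 − (-1.555)·0.401 = 0.336.

μ ≈ 0.336, σ ≈ 0.401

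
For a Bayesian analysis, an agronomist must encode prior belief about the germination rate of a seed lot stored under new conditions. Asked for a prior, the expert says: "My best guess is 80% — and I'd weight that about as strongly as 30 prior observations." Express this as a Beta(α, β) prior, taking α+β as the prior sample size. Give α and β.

α = 24, β = 6

Under the effective-sample-size interpretation, Beta(α, β) has prior mean α/(α+β) and prior sample size α+β.
So α+β = 30 and α/(α+β) = 0.8, giving α = 0.8·30 = 24 and β = 30 − 24 = 6.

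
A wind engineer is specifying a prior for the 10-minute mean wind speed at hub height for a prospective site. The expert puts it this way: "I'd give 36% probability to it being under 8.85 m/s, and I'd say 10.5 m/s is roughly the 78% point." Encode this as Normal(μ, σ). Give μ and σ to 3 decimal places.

μ = 9.373, σ = 1.459

For Normal(μ,σ), the p-quantile is μ + z_p·σ. Here z_{0.36} = -0.3585, z_{0.78} = 0.7722.
So 8.85 = μ − 0.3585σ and 10.5 = μ + 0.7722σ.
Subtracting: σ = (10.5 − 8.85)/(0.7722 − (-0.3585)) = 1.459.
Then μ = 8.85 − (-0.3585)·1.459 = 9.373.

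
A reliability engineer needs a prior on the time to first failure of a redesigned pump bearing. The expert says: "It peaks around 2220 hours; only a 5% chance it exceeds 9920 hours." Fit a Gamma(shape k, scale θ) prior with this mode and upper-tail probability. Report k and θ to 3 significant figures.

Gamma(k,θ) with k>1 has mode (k−1)θ, so θ = 2220/(k−1).
Need P(X < 9920) = 0.95 with θ tied to k this way. Start at k = 2, θ = 2220: P(X<9920) ≈ 0.937.
Too low — raise k to concentrate. Iterating converges to k ≈ 2.1.
Then θ = 2220/(2.1−1) ≈ 2020.

k ≈ 2.1, θ ≈ 2020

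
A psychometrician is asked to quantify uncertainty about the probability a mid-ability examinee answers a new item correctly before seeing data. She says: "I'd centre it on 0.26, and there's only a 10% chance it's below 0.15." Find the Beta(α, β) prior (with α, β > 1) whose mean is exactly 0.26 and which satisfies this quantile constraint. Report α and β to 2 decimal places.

With mean 0.26 fixed, write α = 0.26s, β = 0.74s where s = α+β.
Need P(θ < 0.15) = 0.1 under Beta(0.26s, 0.74s). Normal approximation: (q−m)/√(m(1−m)/s) ≈ z_{0.1} = -1.28, so s ≈ 0.26·0.74·(-1.28)²/(0.15−0.26)² = 26.1.
At s = 26.1: P(θ<0.15) ≈ 0.086. Adjusting to match 0.1 gives s ≈ 23.32.
So α = 0.26·23.32 ≈ 6.06, β = 0.74·23.32 ≈ 17.26.

α ≈ 6.06, β ≈ 17.26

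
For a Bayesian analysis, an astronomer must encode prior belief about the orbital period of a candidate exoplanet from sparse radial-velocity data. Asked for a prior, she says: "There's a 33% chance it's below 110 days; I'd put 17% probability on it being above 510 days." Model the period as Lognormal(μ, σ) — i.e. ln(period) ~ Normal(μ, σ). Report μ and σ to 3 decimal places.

μ ≈ 5.185, σ ≈ 1.100

If T ~ Lognormal(μ,σ) then ln T ~ Normal(μ,σ), so the p-quantile of ln T is μ + z_p·σ.
ln(110) = 4.7 and ln(510) = 6.234; z_{0.33} = -0.4399, z_{0.83} = 0.9542.
σ = (6.234 − 4.7)/(0.9542 − (-0.4399)) = 1.100.
μ = 4.7 − (-0.4399)·1.100 = 5.185.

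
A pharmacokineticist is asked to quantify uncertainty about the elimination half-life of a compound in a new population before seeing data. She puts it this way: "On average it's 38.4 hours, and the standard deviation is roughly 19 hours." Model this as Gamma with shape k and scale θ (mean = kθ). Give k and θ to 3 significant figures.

For Gamma(k, scale θ): mean = kθ, variance = kθ², so CV = 1/√k.
CV = SD/mean = 19/38.4 = 0.4948, hence k = 1/CV² = 4.08.
Then θ = mean/k = 38.4/4.08 = 9.4.

k ≈ 4.08, θ ≈ 9.4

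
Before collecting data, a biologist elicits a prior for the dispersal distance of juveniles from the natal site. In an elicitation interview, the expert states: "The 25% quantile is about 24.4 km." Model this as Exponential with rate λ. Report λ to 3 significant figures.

P(T < 24.4) = 1 − e^(−λ·24.4) = 0.25, so λ = −ln(1−0.25)/24.4 = −ln(0.75)/24.4 = 0.0118.

λ ≈ 0.0118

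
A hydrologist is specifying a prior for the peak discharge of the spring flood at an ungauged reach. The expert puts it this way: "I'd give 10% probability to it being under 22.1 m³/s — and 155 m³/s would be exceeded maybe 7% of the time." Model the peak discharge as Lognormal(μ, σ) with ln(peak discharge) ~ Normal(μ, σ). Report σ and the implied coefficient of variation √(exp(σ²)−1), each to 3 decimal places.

If T ~ Lognormal(μ,σ) then ln T ~ Normal(μ,σ), so the p-quantile of ln T is μ + z_p·σ.
ln(22.1) = 3.096 and ln(155) = 5.043; z_{0.1} = -1.282, z_{0.93} = 1.476.
σ = (5.043 − 3.096)/(1.476 − (-1.282)) = 0.706.
μ = 3.096 − (-1.282)·0.706 = 4.001.
CV = √(exp(σ²)−1) = √(exp(0.4990)−1) = 0.804.

σ ≈ 0.706, CV ≈ 0.804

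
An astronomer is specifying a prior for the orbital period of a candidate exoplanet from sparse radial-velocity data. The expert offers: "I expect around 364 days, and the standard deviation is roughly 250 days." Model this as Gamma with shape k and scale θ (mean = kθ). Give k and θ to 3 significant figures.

k ≈ 2.12, θ ≈ 172

For Gamma(k, scale θ): mean = kθ, variance = kθ², so CV = 1/√k.
CV = SD/mean = 250/364 = 0.6868, hence k = 1/CV² = 2.12.
Then θ = mean/k = 364/2.12 = 172.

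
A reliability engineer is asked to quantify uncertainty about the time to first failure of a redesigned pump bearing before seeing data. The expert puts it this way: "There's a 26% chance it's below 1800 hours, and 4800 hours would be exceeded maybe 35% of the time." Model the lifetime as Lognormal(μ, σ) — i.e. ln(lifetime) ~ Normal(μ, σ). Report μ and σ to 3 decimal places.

If T ~ Lognormal(μ,σ) then ln T ~ Normal(μ,σ), so the p-quantile of ln T is μ + z_p·σ.
ln(1800) = 7.496 and ln(4800) = 8.476; z_{0.26} = -0.6433, z_{0.65} = 0.3853.
σ = (8.476 − 7.496)/(0.3853 − (-0.6433)) = 0.953.
μ = 7.496 − (-0.6433)·0.953 = 8.109.

μ ≈ 8.109, σ ≈ 0.953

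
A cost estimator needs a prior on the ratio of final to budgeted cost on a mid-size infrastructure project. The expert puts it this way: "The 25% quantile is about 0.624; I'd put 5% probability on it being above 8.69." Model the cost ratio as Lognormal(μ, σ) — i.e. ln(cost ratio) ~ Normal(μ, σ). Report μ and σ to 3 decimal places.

μ ≈ 0.294, σ ≈ 1.136

If T ~ Lognormal(μ,σ) then ln T ~ Normal(μ,σ), so the p-quantile of ln T is μ + z_p·σ.
ln(0.624) = -0.4716 and ln(8.69) = 2.162; z_{0.25} = -0.6745, z_{0.95} = 1.645.
σ = (2.162 − -0.4716)/(1.645 − (-0.6745)) = 1.136.
μ = -0.4716 − (-0.6745)·1.136 = 0.294.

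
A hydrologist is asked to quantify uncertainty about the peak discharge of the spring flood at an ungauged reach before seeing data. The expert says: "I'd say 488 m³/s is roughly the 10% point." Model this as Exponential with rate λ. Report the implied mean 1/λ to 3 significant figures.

mean ≈ 4630 m³/s

P(T < 488.0) = 1 − e^(−λ·488.0) = 0.1, so λ = −ln(1−0.1)/488.0 = −ln(0.9)/488.0 = 0.000216.
Mean = 1/λ = 4630 m³/s.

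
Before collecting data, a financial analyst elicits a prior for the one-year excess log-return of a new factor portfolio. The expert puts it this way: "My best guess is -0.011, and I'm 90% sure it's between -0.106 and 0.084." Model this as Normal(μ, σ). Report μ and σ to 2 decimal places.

μ = -0.01, σ = 0.06

A symmetric 90% interval runs μ ± z·σ with z = 1.645.
Half-width = 0.095, so σ = 0.095/1.645 = 0.06.
μ is the stated best guess, -0.01.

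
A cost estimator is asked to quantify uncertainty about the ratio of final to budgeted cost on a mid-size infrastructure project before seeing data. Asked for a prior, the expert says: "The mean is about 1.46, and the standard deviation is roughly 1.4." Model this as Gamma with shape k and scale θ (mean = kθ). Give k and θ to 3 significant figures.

k ≈ 1.09, θ ≈ 1.34

For Gamma(k, scale θ): mean = kθ, variance = kθ², so CV = 1/√k.
CV = SD/mean = 1.4/1.46 = 0.9589, hence k = 1/CV² = 1.09.
Then θ = mean/k = 1.46/1.09 = 1.34.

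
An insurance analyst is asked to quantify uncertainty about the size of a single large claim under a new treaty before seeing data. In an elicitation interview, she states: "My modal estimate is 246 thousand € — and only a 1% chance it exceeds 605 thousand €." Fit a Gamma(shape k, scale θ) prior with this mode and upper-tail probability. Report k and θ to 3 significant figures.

Gamma(k,θ) with k>1 has mode (k−1)θ, so θ = 246/(k−1).
Need P(X < 605) = 0.99 with θ tied to k this way. Start at k = 2, θ = 246: P(X<605) ≈ 0.704.
Too low — raise k to concentrate. Iterating converges to k ≈ 6.82.
Then θ = 246/(6.82−1) ≈ 42.3.

k ≈ 6.82, θ ≈ 42.3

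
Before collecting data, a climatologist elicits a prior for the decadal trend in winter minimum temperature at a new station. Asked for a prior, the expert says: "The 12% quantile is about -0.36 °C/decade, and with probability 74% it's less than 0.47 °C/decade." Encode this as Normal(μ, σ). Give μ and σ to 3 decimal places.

μ = 0.176, σ = 0.456

The p-quantile of Normal(μ,σ) is μ + z_p·σ, with z_{0.12} = -1.175 and z_{0.74} = 0.6433.
Eliminate σ: μ = (z₂·x₁ − z₁·x₂)/(z₂ − z₁) = (0.6433·-0.36 − (-1.175)·0.47)/1.818 = 0.176.
Then σ = (x₂ − x₁)/(z₂ − z₁) = (0.47 − -0.36)/1.818 = 0.456.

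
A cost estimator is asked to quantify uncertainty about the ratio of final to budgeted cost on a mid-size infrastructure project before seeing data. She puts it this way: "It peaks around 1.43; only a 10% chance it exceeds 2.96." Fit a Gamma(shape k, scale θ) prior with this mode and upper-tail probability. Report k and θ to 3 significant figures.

Gamma(k,θ) with k>1 has mode (k−1)θ, so θ = 1.43/(k−1).
Need P(X < 2.96) = 0.9 with θ tied to k this way. Start at k = 2, θ = 1.43: P(X<2.96) ≈ 0.613.
Too low — raise k to concentrate. Iterating converges to k ≈ 4.63.
Then θ = 1.43/(4.63−1) ≈ 0.394.

k ≈ 4.63, θ ≈ 0.394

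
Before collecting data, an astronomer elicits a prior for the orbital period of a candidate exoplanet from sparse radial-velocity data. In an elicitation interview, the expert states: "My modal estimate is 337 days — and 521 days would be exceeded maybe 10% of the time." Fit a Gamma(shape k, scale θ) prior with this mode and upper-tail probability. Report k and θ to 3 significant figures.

k ≈ 10.8, θ ≈ 34.2

Gamma(k,θ) with k>1 has mode (k−1)θ, so θ = 337/(k−1).
Need P(X < 521) = 0.9 with θ tied to k this way. Start at k = 2, θ = 337: P(X<521) ≈ 0.457.
Too low — raise k to concentrate. Iterating converges to k ≈ 10.8.
Then θ = 337/(10.8−1) ≈ 34.2.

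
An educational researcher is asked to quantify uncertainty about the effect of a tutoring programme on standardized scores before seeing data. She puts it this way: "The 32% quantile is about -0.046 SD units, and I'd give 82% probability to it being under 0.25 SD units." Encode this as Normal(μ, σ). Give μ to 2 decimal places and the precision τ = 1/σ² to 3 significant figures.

For Normal(μ,σ), the p-quantile is μ + z_p·σ. Here z_{0.32} = -0.4677, z_{0.82} = 0.9154.
So -0.046 = μ − 0.4677σ and 0.25 = μ + 0.9154σ.
Subtracting: σ = (0.25 − -0.046)/(0.9154 − (-0.4677)) = 0.21.
Then μ = -0.046 − (-0.4677)·0.21 = 0.05.
Precision τ = 1/σ² = 1/0.214² = 21.8.

μ = 0.05, τ = 21.8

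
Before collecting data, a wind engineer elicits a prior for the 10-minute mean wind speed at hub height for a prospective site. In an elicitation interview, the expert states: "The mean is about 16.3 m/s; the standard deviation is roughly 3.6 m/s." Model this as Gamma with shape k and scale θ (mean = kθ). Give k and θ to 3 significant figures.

For Gamma(k, scale θ): mean = kθ, variance = kθ², so CV = 1/√k.
CV = SD/mean = 3.6/16.3 = 0.2209, hence k = 1/CV² = 20.5.
Then θ = mean/k = 16.3/20.5 = 0.795.

k ≈ 20.5, θ ≈ 0.795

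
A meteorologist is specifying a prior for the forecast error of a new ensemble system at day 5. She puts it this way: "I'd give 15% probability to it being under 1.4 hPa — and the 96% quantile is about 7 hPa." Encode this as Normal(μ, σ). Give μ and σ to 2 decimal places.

The p-quantile of Normal(μ,σ) is μ + z_p·σ, with z_{0.15} = -1.036 and z_{0.96} = 1.751.
Eliminate σ: μ = (z₂·x₁ − z₁·x₂)/(z₂ − z₁) = (1.751·1.4 − (-1.036)·7)/2.787 = 3.48.
Then σ = (x₂ − x₁)/(z₂ − z₁) = (7 − 1.4)/2.787 = 2.01.

μ = 3.48, σ = 2.01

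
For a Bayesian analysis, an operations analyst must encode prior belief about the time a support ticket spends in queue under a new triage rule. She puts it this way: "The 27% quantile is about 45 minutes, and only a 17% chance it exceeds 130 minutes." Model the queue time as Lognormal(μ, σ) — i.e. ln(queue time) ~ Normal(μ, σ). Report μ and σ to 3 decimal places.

If T ~ Lognormal(μ,σ) then ln T ~ Normal(μ,σ), so the p-quantile of ln T is μ + z_p·σ.
ln(45) = 3.807 and ln(130) = 4.868; z_{0.27} = -0.6128, z_{0.83} = 0.9542.
σ = (4.868 − 3.807)/(0.9542 − (-0.6128)) = 0.677.
μ = 3.807 − (-0.6128)·0.677 = 4.222.

μ ≈ 4.222, σ ≈ 0.677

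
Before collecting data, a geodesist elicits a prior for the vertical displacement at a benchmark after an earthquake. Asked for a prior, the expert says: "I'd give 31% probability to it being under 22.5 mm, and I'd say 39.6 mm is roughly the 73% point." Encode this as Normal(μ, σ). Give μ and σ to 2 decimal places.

μ = 30.15, σ = 15.42

The p-quantile of Normal(μ,σ) is μ + z_p·σ, with z_{0.31} = -0.4959 and z_{0.73} = 0.6128.
Eliminate σ: μ = (z₂·x₁ − z₁·x₂)/(z₂ − z₁) = (0.6128·22.5 − (-0.4959)·39.6)/1.109 = 30.15.
Then σ = (x₂ − x₁)/(z₂ − z₁) = (39.6 − 22.5)/1.109 = 15.42.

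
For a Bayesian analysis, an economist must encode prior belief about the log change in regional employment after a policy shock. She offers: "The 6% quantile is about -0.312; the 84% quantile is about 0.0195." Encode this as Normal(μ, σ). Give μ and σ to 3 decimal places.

μ = -0.110, σ = 0.130

The p-quantile of Normal(μ,σ) is μ + z_p·σ, with z_{0.06} = -1.555 and z_{0.84} = 0.9945.
Eliminate σ: μ = (z₂·x₁ − z₁·x₂)/(z₂ − z₁) = (0.9945·-0.312 − (-1.555)·0.0195)/2.549 = -0.110.
Then σ = (x₂ − x₁)/(z₂ − z₁) = (0.0195 − -0.312)/2.549 = 0.130.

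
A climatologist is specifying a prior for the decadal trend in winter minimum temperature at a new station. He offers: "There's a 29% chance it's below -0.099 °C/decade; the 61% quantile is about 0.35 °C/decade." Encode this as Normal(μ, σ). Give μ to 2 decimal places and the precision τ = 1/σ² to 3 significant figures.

For Normal(μ,σ), the p-quantile is μ + z_p·σ. Here z_{0.29} = -0.5534, z_{0.61} = 0.2793.
So -0.099 = μ − 0.5534σ and 0.35 = μ + 0.2793σ.
Subtracting: σ = (0.35 − -0.099)/(0.2793 − (-0.5534)) = 0.54.
Then μ = -0.099 − (-0.5534)·0.54 = 0.20.
Precision τ = 1/σ² = 1/0.5392² = 3.44.

μ = 0.20, τ = 3.44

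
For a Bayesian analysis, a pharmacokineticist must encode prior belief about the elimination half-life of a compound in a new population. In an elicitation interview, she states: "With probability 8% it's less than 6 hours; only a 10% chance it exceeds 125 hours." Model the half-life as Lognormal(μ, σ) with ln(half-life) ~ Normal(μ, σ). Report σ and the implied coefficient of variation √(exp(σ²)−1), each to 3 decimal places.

If T ~ Lognormal(μ,σ) then ln T ~ Normal(μ,σ), so the p-quantile of ln T is μ + z_p·σ.
ln(6) = 1.792 and ln(125) = 4.828; z_{0.08} = -1.405, z_{0.9} = 1.282.
σ = (4.828 − 1.792)/(1.282 − (-1.405)) = 1.130.
μ = 1.792 − (-1.405)·1.130 = 3.380.
CV = √(exp(σ²)−1) = √(exp(1.2775)−1) = 1.609.

σ ≈ 1.130, CV ≈ 1.609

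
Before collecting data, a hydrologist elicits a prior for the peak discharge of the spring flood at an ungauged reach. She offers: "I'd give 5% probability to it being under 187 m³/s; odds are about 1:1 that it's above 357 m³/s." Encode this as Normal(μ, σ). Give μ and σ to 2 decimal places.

The p-quantile of Normal(μ,σ) is μ + z_p·σ, with z_{0.05} = -1.645 and z_{0.5} = 0.
Eliminate σ: μ = (z₂·x₁ − z₁·x₂)/(z₂ − z₁) = (0·187 − (-1.645)·357)/1.645 = 357.00.
Then σ = (x₂ − x₁)/(z₂ − z₁) = (357 − 187)/1.645 = 103.35.

μ = 357.00, σ = 103.35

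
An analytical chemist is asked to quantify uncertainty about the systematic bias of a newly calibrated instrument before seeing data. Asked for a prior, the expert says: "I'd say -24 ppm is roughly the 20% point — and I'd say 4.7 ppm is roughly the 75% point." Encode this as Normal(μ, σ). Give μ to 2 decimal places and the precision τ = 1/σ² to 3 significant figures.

For Normal(μ,σ), the p-quantile is μ + z_p·σ. Here z_{0.2} = -0.8416, z_{0.75} = 0.6745.
So -24 = μ − 0.8416σ and 4.7 = μ + 0.6745σ.
Subtracting: σ = (4.7 − -24)/(0.6745 − (-0.8416)) = 18.93.
Then μ = -24 − (-0.8416)·18.93 = -8.07.
Precision τ = 1/σ² = 1/18.93² = 0.00279.

μ = -8.07, τ = 0.00279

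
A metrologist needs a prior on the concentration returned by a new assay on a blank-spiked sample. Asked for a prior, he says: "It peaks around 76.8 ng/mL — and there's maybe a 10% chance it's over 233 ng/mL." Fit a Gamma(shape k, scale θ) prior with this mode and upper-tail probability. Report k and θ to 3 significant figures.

k ≈ 2.54, θ ≈ 49.8

Gamma(k,θ) with k>1 has mode (k−1)θ, so θ = 76.8/(k−1).
Need P(X < 233) = 0.9 with θ tied to k this way. Start at k = 2, θ = 76.8: P(X<233) ≈ 0.806.
Too low — raise k to concentrate. Iterating converges to k ≈ 2.54.
Then θ = 76.8/(2.54−1) ≈ 49.8.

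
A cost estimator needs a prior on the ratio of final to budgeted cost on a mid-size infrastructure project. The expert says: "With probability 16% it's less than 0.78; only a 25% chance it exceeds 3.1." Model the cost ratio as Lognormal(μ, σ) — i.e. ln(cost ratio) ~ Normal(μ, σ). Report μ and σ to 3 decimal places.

If T ~ Lognormal(μ,σ) then ln T ~ Normal(μ,σ), so the p-quantile of ln T is μ + z_p·σ.
ln(0.78) = -0.2485 and ln(3.1) = 1.131; z_{0.16} = -0.9945, z_{0.75} = 0.6745.
σ = (1.131 − -0.2485)/(0.6745 − (-0.9945)) = 0.827.
μ = -0.2485 − (-0.9945)·0.827 = 0.574.

μ ≈ 0.574, σ ≈ 0.827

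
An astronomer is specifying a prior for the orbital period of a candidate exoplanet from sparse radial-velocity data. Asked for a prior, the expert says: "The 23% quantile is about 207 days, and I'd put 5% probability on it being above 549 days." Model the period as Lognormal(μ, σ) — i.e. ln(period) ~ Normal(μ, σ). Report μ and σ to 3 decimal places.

If T ~ Lognormal(μ,σ) then ln T ~ Normal(μ,σ), so the p-quantile of ln T is μ + z_p·σ.
ln(207) = 5.333 and ln(549) = 6.308; z_{0.23} = -0.7388, z_{0.95} = 1.645.
σ = (6.308 − 5.333)/(1.645 − (-0.7388)) = 0.409.
μ = 5.333 − (-0.7388)·0.409 = 5.635.

μ ≈ 5.635, σ ≈ 0.409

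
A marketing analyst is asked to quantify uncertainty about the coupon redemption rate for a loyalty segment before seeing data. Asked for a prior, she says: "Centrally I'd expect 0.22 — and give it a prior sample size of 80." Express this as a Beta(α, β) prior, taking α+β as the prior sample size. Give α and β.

Under the effective-sample-size interpretation, Beta(α, β) has prior mean α/(α+β) and prior sample size α+β.
So α+β = 80 and α/(α+β) = 0.22, giving α = 0.22·80 = 17.6 and β = 80 − 17.6 = 62.4.

α = 17.6, β = 62.4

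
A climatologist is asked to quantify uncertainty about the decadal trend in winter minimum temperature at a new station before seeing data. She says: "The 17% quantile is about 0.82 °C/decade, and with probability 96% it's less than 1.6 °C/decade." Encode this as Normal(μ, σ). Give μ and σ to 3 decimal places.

For Normal(μ,σ), the p-quantile is μ + z_p·σ. Here z_{0.17} = -0.9542, z_{0.96} = 1.751.
So 0.82 = μ − 0.9542σ and 1.6 = μ + 1.751σ.
Subtracting: σ = (1.6 − 0.82)/(1.751 − (-0.9542)) = 0.288.
Then μ = 0.82 − (-0.9542)·0.288 = 1.095.

μ = 1.095, σ = 0.288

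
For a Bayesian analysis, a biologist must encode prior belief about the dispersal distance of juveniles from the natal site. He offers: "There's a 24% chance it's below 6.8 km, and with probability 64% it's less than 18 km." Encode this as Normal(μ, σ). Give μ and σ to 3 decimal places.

The p-quantile of Normal(μ,σ) is μ + z_p·σ, with z_{0.24} = -0.7063 and z_{0.64} = 0.3585.
Eliminate σ: μ = (z₂·x₁ − z₁·x₂)/(z₂ − z₁) = (0.3585·6.8 − (-0.7063)·18)/1.065 = 14.229.
Then σ = (x₂ − x₁)/(z₂ − z₁) = (18 − 6.8)/1.065 = 10.519.

μ = 14.229, σ = 10.519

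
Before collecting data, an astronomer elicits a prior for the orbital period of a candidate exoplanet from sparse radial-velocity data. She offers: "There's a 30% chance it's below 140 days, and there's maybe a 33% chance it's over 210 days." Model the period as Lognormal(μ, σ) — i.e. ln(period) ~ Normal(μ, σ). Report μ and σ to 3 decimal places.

μ ≈ 5.162, σ ≈ 0.420

If T ~ Lognormal(μ,σ) then ln T ~ Normal(μ,σ), so the p-quantile of ln T is μ + z_p·σ.
ln(140) = 4.942 and ln(210) = 5.347; z_{0.3} = -0.5244, z_{0.67} = 0.4399.
σ = (5.347 − 4.942)/(0.4399 − (-0.5244)) = 0.420.
μ = 4.942 − (-0.5244)·0.420 = 5.162.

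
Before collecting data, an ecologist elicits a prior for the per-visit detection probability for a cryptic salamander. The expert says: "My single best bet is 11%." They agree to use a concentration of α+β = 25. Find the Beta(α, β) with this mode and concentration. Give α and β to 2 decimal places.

α = 3.53, β = 21.47

For α,β > 1 the Beta mode is (α−1)/(α+β−2). With α+β = 25, the mode is (α−1)/23.
Set (α−1)/23 = 0.11 → α = 1 + 0.11·23 = 3.53.
β = 25 − α = 21.47.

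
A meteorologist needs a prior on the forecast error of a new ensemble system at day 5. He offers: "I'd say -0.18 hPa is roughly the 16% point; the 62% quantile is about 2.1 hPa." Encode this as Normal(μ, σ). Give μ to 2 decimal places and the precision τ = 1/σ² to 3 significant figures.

The p-quantile of Normal(μ,σ) is μ + z_p·σ, with z_{0.16} = -0.9945 and z_{0.62} = 0.3055.
Eliminate σ: μ = (z₂·x₁ − z₁·x₂)/(z₂ − z₁) = (0.3055·-0.18 − (-0.9945)·2.1)/1.3 = 1.56.
Then σ = (x₂ − x₁)/(z₂ − z₁) = (2.1 − -0.18)/1.3 = 1.75.
Precision τ = 1/σ² = 1/1.754² = 0.325.

μ = 1.56, τ = 0.325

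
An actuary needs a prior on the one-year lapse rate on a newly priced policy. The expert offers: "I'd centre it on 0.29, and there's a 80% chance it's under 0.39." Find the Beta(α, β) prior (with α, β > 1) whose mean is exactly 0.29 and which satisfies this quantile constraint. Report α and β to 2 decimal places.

With mean 0.29 fixed, write α = 0.29s, β = 0.71s where s = α+β.
Need P(θ < 0.39) = 0.8 under Beta(0.29s, 0.71s). Normal approximation: (q−m)/√(m(1−m)/s) ≈ z_{0.8} = 0.842, so s ≈ 0.29·0.71·(0.842)²/(0.39−0.29)² = 14.6.
At s = 14.6: P(θ<0.39) ≈ 0.807. Adjusting to match 0.8 gives s ≈ 13.65.
So α = 0.29·13.65 ≈ 3.96, β = 0.71·13.65 ≈ 9.69.

α ≈ 3.96, β ≈ 9.69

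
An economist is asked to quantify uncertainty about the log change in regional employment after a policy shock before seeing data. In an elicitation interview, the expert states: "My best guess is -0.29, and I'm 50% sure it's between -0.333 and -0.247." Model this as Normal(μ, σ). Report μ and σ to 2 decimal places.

μ = -0.29, σ = 0.06

A symmetric 50% interval runs μ ± z·σ with z = 0.6745.
Half-width = 0.043, so σ = 0.043/0.6745 = 0.06.
μ is the stated best guess, -0.29.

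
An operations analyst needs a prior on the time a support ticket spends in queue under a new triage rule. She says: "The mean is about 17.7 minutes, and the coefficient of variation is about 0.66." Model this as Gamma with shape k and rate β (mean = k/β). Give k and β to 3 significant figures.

k ≈ 2.3, β ≈ 0.13

For Gamma(k, rate β): mean = k/β, variance = k/β², so CV = 1/√k.
CV = 0.66, hence k = 1/CV² = 2.3.
Then β = k/mean = 2.3/17.7 = 0.13.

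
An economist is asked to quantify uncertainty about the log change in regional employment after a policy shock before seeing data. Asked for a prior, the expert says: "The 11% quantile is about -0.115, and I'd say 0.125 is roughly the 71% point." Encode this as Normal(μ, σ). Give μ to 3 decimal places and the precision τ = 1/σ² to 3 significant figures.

μ = 0.050, τ = 55

For Normal(μ,σ), the p-quantile is μ + z_p·σ. Here z_{0.11} = -1.227, z_{0.71} = 0.5534.
So -0.115 = μ − 1.227σ and 0.125 = μ + 0.5534σ.
Subtracting: σ = (0.125 − -0.115)/(0.5534 − (-1.227)) = 0.135.
Then μ = -0.115 − (-1.227)·0.135 = 0.050.
Precision τ = 1/σ² = 1/0.1348² = 55.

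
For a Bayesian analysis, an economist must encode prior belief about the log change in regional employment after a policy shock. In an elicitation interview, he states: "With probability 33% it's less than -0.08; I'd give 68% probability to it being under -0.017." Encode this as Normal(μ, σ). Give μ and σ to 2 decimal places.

The p-quantile of Normal(μ,σ) is μ + z_p·σ, with z_{0.33} = -0.4399 and z_{0.68} = 0.4677.
Eliminate σ: μ = (z₂·x₁ − z₁·x₂)/(z₂ − z₁) = (0.4677·-0.08 − (-0.4399)·-0.017)/0.9076 = -0.05.
Then σ = (x₂ − x₁)/(z₂ − z₁) = (-0.017 − -0.08)/0.9076 = 0.07.

μ = -0.05, σ = 0.07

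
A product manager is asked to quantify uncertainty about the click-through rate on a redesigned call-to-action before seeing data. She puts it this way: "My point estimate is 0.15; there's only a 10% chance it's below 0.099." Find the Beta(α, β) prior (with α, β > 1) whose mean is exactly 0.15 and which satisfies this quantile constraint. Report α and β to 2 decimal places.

With mean 0.15 fixed, write α = 0.15s, β = 0.85s where s = α+β.
Need P(θ < 0.099) = 0.1 under Beta(0.15s, 0.85s). Normal approximation: (q−m)/√(m(1−m)/s) ≈ z_{0.1} = -1.28, so s ≈ 0.15·0.85·(-1.28)²/(0.099−0.15)² = 80.5.
At s = 80.5: P(θ<0.099) ≈ 0.087. Adjusting to match 0.1 gives s ≈ 72.78.
So α = 0.15·72.78 ≈ 10.92, β = 0.85·72.78 ≈ 61.86.

α ≈ 10.92, β ≈ 61.86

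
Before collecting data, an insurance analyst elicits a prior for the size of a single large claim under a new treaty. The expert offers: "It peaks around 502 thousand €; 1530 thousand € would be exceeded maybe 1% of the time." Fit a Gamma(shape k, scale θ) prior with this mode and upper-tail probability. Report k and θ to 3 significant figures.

k ≈ 4.61, θ ≈ 139

Gamma(k,θ) with k>1 has mode (k−1)θ, so θ = 502/(k−1).
Need P(X < 1530) = 0.99 with θ tied to k this way. Start at k = 2, θ = 502: P(X<1530) ≈ 0.808.
Too low — raise k to concentrate. Iterating converges to k ≈ 4.61.
Then θ = 502/(4.61−1) ≈ 139.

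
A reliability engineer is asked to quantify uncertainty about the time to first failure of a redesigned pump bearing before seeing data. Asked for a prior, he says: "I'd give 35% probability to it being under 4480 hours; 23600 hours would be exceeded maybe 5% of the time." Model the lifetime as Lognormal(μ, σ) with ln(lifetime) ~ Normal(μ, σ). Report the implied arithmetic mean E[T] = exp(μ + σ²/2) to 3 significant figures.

If T ~ Lognormal(μ,σ) then ln T ~ Normal(μ,σ), so the p-quantile of ln T is μ + z_p·σ.
ln(4480) = 8.407 and ln(23600) = 10.07; z_{0.35} = -0.3853, z_{0.95} = 1.645.
σ = (10.07 − 8.407)/(1.645 − (-0.3853)) = 0.818.
μ = 8.407 − (-0.3853)·0.818 = 8.723.
E[T] = exp(μ + σ²/2) = exp(8.723 + 0.3349) = 8580 hours.

E[T] ≈ 8580 hours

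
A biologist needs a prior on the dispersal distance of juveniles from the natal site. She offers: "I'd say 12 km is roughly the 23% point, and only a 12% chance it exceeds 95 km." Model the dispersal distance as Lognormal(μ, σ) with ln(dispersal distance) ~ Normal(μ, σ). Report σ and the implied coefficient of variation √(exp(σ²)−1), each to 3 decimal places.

If T ~ Lognormal(μ,σ) then ln T ~ Normal(μ,σ), so the p-quantile of ln T is μ + z_p·σ.
ln(12) = 2.485 and ln(95) = 4.554; z_{0.23} = -0.7388, z_{0.88} = 1.175.
σ = (4.554 − 2.485)/(1.175 − (-0.7388)) = 1.081.
μ = 2.485 − (-0.7388)·1.081 = 3.284.
CV = √(exp(σ²)−1) = √(exp(1.1687)−1) = 1.489.

σ ≈ 1.081, CV ≈ 1.489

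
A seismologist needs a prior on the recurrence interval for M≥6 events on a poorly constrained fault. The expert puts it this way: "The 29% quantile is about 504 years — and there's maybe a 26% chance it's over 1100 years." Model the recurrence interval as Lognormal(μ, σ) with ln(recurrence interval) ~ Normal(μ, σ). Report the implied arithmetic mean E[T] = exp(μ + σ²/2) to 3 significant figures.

E[T] ≈ 894 years

If T ~ Lognormal(μ,σ) then ln T ~ Normal(μ,σ), so the p-quantile of ln T is μ + z_p·σ.
ln(504) = 6.223 and ln(1100) = 7.003; z_{0.29} = -0.5534, z_{0.74} = 0.6433.
σ = (7.003 − 6.223)/(0.6433 − (-0.5534)) = 0.652.
μ = 6.223 − (-0.5534)·0.652 = 6.583.
E[T] = exp(μ + σ²/2) = exp(6.583 + 0.2127) = 894 years.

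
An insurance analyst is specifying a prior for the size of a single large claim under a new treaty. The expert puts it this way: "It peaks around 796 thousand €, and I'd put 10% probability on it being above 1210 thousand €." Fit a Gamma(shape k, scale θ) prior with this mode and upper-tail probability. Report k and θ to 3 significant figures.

k ≈ 11.6, θ ≈ 74.9

Gamma(k,θ) with k>1 has mode (k−1)θ, so θ = 796/(k−1).
Need P(X < 1210) = 0.9 with θ tied to k this way. Start at k = 2, θ = 796: P(X<1210) ≈ 0.449.
Too low — raise k to concentrate. Iterating converges to k ≈ 11.6.
Then θ = 796/(11.6−1) ≈ 74.9.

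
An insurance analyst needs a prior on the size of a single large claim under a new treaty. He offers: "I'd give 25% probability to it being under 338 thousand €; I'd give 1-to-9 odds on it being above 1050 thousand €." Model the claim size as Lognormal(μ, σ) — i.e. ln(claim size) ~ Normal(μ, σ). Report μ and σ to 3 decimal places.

μ ≈ 6.214, σ ≈ 0.579

If T ~ Lognormal(μ,σ) then ln T ~ Normal(μ,σ), so the p-quantile of ln T is μ + z_p·σ.
ln(338) = 5.823 and ln(1050) = 6.957; z_{0.25} = -0.6745, z_{0.9} = 1.282.
σ = (6.957 − 5.823)/(1.282 − (-0.6745)) = 0.579.
μ = 5.823 − (-0.6745)·0.579 = 6.214.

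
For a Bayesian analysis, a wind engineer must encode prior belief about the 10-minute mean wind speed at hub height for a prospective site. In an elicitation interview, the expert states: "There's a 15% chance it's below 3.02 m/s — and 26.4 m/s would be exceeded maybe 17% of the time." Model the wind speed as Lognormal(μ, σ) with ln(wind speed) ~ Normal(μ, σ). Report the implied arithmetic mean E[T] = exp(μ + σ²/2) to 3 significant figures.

If T ~ Lognormal(μ,σ) then ln T ~ Normal(μ,σ), so the p-quantile of ln T is μ + z_p·σ.
ln(3.02) = 1.105 and ln(26.4) = 3.273; z_{0.15} = -1.036, z_{0.83} = 0.9542.
σ = (3.273 − 1.105)/(0.9542 − (-1.036)) = 1.089.
μ = 1.105 − (-1.036)·1.089 = 2.234.
E[T] = exp(μ + σ²/2) = exp(2.234 + 0.5931) = 16.9 m/s.

E[T] ≈ 16.9 m/s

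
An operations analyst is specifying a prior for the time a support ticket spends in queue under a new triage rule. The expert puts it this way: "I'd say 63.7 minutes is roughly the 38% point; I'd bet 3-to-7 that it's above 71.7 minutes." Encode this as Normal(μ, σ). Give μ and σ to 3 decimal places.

μ = 66.645, σ = 9.640

For Normal(μ,σ), the p-quantile is μ + z_p·σ. Here z_{0.38} = -0.3055, z_{0.7} = 0.5244.
So 63.7 = μ − 0.3055σ and 71.7 = μ + 0.5244σ.
Subtracting: σ = (71.7 − 63.7)/(0.5244 − (-0.3055)) = 9.640.
Then μ = 63.7 − (-0.3055)·9.640 = 66.645.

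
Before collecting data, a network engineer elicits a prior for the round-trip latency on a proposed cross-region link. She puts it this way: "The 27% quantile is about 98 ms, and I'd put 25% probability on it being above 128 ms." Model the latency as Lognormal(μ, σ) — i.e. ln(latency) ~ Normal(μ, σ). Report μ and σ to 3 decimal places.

μ ≈ 4.712, σ ≈ 0.207

If T ~ Lognormal(μ,σ) then ln T ~ Normal(μ,σ), so the p-quantile of ln T is μ + z_p·σ.
ln(98) = 4.585 and ln(128) = 4.852; z_{0.27} = -0.6128, z_{0.75} = 0.6745.
σ = (4.852 − 4.585)/(0.6745 − (-0.6128)) = 0.207.
μ = 4.585 − (-0.6128)·0.207 = 4.712.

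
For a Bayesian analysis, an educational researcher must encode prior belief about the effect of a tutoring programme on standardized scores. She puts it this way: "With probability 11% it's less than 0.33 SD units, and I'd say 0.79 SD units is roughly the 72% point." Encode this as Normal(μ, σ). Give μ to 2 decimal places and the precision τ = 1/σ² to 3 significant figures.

μ = 0.64, τ = 15.5

For Normal(μ,σ), the p-quantile is μ + z_p·σ. Here z_{0.11} = -1.227, z_{0.72} = 0.5828.
So 0.33 = μ − 1.227σ and 0.79 = μ + 0.5828σ.
Subtracting: σ = (0.79 − 0.33)/(0.5828 − (-1.227)) = 0.25.
Then μ = 0.33 − (-1.227)·0.25 = 0.64.
Precision τ = 1/σ² = 1/0.2542² = 15.5.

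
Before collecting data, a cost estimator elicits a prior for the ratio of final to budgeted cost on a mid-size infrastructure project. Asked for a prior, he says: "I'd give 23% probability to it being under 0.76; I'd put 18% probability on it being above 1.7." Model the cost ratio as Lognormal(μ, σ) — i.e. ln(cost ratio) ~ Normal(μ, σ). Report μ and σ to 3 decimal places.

μ ≈ 0.085, σ ≈ 0.487

If T ~ Lognormal(μ,σ) then ln T ~ Normal(μ,σ), so the p-quantile of ln T is μ + z_p·σ.
ln(0.76) = -0.2744 and ln(1.7) = 0.5306; z_{0.23} = -0.7388, z_{0.82} = 0.9154.
σ = (0.5306 − -0.2744)/(0.9154 − (-0.7388)) = 0.487.
μ = -0.2744 − (-0.7388)·0.487 = 0.085.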